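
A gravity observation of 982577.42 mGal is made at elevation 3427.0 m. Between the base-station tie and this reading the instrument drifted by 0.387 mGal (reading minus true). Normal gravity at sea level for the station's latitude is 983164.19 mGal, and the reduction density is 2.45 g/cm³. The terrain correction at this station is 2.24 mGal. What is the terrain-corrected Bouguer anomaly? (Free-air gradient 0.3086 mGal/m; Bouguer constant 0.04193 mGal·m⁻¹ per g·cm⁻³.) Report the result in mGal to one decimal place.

120.6

Drift-corrected reading = 982577.42 − (0.387) = 982577.033 mGal
Free-air correction = 0.3086 × 3427.0 = 1057.57 mGal
Free-air anomaly = 982577.033 − 983164.19 + (1057.57) = 470.413 mGal
Bouguer slab correction = 0.04193 × 2.45 × 3427.0 = 352.05 mGal
Simple Bouguer anomaly = 470.413 − (352.05) = 118.363 mGal
Complete Bouguer anomaly = 118.363 + 2.24 = 120.603 mGal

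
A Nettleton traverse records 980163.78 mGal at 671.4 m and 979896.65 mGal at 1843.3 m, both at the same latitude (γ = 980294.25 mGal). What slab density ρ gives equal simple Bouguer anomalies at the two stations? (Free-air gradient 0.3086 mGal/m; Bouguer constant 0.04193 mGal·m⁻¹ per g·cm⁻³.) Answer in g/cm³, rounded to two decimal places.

1.92

Δg_obs = 979896.65 − 980163.78 = -267.13 mGal over Δh = 1843.3 − 671.4 = 1171.9 m
Equal Bouguer anomalies ⇒ Δg_obs + (0.3086 − 0.04193ρ)·Δh = 0
0.3086 − 0.04193ρ = −Δg_obs/Δh = 0.22795
ρ = (0.3086 − 0.22795) / 0.04193 = 1.92 g/cm³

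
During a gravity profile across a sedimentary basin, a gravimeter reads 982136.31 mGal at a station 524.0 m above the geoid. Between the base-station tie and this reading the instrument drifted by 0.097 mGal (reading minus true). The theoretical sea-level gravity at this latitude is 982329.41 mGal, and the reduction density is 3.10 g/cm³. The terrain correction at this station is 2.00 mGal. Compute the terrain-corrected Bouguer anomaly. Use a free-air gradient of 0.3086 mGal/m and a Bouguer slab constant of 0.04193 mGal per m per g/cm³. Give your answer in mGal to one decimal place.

Drift-corrected reading = 982136.31 − (0.097) = 982136.213 mGal
Free-air correction = 0.3086 × 524.0 = 161.71 mGal
Free-air anomaly = 982136.213 − 982329.41 + (161.71) = -31.487 mGal
Bouguer slab correction = 0.04193 × 3.10 × 524.0 = 68.11 mGal
Simple Bouguer anomaly = -31.487 − (68.11) = -99.597 mGal
Complete Bouguer anomaly = -99.597 + 2.00 = -97.597 mGal

-97.6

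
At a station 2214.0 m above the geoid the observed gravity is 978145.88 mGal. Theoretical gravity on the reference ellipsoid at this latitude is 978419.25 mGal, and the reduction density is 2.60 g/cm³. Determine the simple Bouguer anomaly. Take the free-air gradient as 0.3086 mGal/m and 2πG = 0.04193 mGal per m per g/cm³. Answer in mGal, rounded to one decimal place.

168.5

Free-air correction = 0.3086 × 2214.0 = 683.24 mGal
Free-air anomaly = 978145.88 − 978419.25 + (683.24) = 409.87 mGal
Bouguer slab correction = 0.04193 × 2.60 × 2214.0 = 241.37 mGal
Simple Bouguer anomaly = 409.87 − (241.37) = 168.50 mGal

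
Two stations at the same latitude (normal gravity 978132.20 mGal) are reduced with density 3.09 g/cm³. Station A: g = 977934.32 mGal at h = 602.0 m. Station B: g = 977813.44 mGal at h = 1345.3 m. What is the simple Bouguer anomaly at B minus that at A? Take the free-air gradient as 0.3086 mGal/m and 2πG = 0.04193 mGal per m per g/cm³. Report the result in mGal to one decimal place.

12.2

Δg_SB(A) = 977934.32 − 978132.20 + 0.3086×602.0 − 0.04193×3.09×602.0 = -90.10 mGal
Δg_SB(B) = 977813.44 − 978132.20 + 0.3086×1345.3 − 0.04193×3.09×1345.3 = -77.90 mGal
Difference = -77.90 − (-90.10) = 12.20 mGal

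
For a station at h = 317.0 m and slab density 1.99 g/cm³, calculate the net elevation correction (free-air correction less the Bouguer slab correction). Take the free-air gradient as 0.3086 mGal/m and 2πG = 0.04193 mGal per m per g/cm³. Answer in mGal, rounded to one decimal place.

71.4

Combined gradient = 0.3086 − 0.04193 × 1.99 = 0.2251593 mGal/m
Combined elevation correction = 0.2251593 × 317.0 = 71.4 mGal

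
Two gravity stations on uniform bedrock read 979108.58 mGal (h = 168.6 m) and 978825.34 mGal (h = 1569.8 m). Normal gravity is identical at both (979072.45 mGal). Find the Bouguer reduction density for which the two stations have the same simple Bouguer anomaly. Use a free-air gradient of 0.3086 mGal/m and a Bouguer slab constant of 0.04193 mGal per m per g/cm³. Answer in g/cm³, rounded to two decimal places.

Δg_obs = 978825.34 − 979108.58 = -283.24 mGal over Δh = 1569.8 − 168.6 = 1401.2 m
Equal Bouguer anomalies ⇒ Δg_obs + (0.3086 − 0.04193ρ)·Δh = 0
0.3086 − 0.04193ρ = −Δg_obs/Δh = 0.20214
ρ = (0.3086 − 0.20214) / 0.04193 = 2.54 g/cm³

2.54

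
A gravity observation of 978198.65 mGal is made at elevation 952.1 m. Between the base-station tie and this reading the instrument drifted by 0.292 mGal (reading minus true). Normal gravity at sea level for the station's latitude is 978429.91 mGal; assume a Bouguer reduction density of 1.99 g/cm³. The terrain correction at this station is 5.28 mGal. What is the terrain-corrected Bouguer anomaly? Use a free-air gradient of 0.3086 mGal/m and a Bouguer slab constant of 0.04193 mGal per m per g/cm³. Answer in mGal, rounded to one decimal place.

-11.9

Drift-corrected reading = 978198.65 − (0.292) = 978198.358 mGal
Free-air correction = 0.3086 × 952.1 = 293.82 mGal
Free-air anomaly = 978198.358 − 978429.91 + (293.82) = 62.268 mGal
Bouguer slab correction = 0.04193 × 1.99 × 952.1 = 79.44 mGal
Simple Bouguer anomaly = 62.268 − (79.44) = -17.172 mGal
Complete Bouguer anomaly = -17.172 + 5.28 = -11.892 mGal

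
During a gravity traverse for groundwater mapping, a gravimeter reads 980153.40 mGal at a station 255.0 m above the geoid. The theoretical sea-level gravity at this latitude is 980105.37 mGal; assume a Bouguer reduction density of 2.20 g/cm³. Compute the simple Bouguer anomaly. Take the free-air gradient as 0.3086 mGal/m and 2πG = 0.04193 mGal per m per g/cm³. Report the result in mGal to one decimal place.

Free-air correction = 0.3086 × 255.0 = 78.69 mGal
Free-air anomaly = 980153.40 − 980105.37 + (78.69) = 126.72 mGal
Bouguer slab correction = 0.04193 × 2.20 × 255.0 = 23.52 mGal
Simple Bouguer anomaly = 126.72 − (23.52) = 103.20 mGal

103.2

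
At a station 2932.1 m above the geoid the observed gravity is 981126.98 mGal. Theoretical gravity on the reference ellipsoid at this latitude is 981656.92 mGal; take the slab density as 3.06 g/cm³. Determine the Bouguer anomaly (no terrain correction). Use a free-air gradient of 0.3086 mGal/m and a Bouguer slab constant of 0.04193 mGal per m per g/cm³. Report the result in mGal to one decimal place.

-1.3

Free-air correction = 0.3086 × 2932.1 = 904.85 mGal
Free-air anomaly = 981126.98 − 981656.92 + (904.85) = 374.91 mGal
Bouguer slab correction = 0.04193 × 3.06 × 2932.1 = 376.21 mGal
Simple Bouguer anomaly = 374.91 − (376.21) = -1.30 mGal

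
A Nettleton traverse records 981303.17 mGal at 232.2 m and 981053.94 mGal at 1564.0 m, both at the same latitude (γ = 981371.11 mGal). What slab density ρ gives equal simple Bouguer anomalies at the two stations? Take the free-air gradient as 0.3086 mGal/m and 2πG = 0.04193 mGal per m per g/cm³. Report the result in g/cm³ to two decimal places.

Δg_obs = 981053.94 − 981303.17 = -249.23 mGal over Δh = 1564.0 − 232.2 = 1331.8 m
Equal Bouguer anomalies ⇒ Δg_obs + (0.3086 − 0.04193ρ)·Δh = 0
0.3086 − 0.04193ρ = −Δg_obs/Δh = 0.18714
ρ = (0.3086 − 0.18714) / 0.04193 = 2.90 g/cm³

2.90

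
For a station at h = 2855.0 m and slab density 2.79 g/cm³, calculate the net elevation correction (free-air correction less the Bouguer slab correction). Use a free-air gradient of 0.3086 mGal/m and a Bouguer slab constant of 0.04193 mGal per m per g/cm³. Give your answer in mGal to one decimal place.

547.1

Combined gradient = 0.3086 − 0.04193 × 2.79 = 0.1916153 mGal/m
Combined elevation correction = 0.1916153 × 2855.0 = 547.1 mGal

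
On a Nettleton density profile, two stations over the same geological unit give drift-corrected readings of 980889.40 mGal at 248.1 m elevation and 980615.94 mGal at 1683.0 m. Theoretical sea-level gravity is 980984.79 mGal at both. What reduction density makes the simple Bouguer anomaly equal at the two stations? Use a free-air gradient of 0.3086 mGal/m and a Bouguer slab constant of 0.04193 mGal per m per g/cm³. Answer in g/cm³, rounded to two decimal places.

Δg_obs = 980615.94 − 980889.40 = -273.46 mGal over Δh = 1683.0 − 248.1 = 1434.9 m
Equal Bouguer anomalies ⇒ Δg_obs + (0.3086 − 0.04193ρ)·Δh = 0
0.3086 − 0.04193ρ = −Δg_obs/Δh = 0.19058
ρ = (0.3086 − 0.19058) / 0.04193 = 2.81 g/cm³

2.81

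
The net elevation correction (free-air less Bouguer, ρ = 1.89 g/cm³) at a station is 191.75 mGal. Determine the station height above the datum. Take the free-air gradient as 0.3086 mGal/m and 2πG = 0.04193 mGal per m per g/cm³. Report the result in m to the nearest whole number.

Combined gradient = 0.3086 − 0.04193 × 1.89 = 0.2293523 mGal/m
h = 191.75 / 0.2293523 = 836.05 m

836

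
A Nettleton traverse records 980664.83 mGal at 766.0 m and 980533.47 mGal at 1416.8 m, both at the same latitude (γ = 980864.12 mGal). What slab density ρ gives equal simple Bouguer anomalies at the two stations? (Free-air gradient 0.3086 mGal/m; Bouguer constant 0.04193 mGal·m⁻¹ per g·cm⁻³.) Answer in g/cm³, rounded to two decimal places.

2.55

Δg_obs = 980533.47 − 980664.83 = -131.36 mGal over Δh = 1416.8 − 766.0 = 650.8 m
Equal Bouguer anomalies ⇒ Δg_obs + (0.3086 − 0.04193ρ)·Δh = 0
0.3086 − 0.04193ρ = −Δg_obs/Δh = 0.20184
ρ = (0.3086 − 0.20184) / 0.04193 = 2.55 g/cm³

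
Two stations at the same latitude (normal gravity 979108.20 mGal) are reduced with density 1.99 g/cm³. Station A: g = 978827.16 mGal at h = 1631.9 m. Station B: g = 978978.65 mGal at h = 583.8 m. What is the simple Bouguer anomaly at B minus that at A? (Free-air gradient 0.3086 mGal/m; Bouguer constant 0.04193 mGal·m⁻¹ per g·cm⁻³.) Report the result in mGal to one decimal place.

-84.5

Δg_SB(A) = 978827.16 − 979108.20 + 0.3086×1631.9 − 0.04193×1.99×1631.9 = 86.40 mGal
Δg_SB(B) = 978978.65 − 979108.20 + 0.3086×583.8 − 0.04193×1.99×583.8 = 1.90 mGal
Difference = 1.90 − (86.40) = -84.50 mGal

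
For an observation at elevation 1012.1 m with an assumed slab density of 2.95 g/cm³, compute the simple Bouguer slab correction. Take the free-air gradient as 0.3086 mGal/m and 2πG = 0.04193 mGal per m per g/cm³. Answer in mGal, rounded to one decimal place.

125.2

Bouguer slab correction = 0.04193 × 2.95 × 1012.1 = 125.2 mGal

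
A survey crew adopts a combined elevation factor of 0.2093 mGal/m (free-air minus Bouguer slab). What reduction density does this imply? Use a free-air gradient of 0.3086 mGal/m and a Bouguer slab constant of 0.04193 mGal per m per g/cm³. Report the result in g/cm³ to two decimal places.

2.37

0.2093 = 0.3086 − 0.04193 × ρ
ρ = (0.3086 − 0.2093) / 0.04193 = 2.37 g/cm³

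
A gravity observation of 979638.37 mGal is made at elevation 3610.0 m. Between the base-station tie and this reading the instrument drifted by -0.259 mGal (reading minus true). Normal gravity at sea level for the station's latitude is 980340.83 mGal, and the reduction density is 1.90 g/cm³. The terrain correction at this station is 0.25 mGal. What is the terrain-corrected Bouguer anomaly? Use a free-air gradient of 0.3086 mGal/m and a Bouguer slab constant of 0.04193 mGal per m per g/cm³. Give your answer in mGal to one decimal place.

Drift-corrected reading = 979638.37 − (-0.259) = 979638.629 mGal
Free-air correction = 0.3086 × 3610.0 = 1114.05 mGal
Free-air anomaly = 979638.629 − 980340.83 + (1114.05) = 411.849 mGal
Bouguer slab correction = 0.04193 × 1.90 × 3610.0 = 287.60 mGal
Simple Bouguer anomaly = 411.849 − (287.60) = 124.249 mGal
Complete Bouguer anomaly = 124.249 + 0.25 = 124.499 mGal

124.5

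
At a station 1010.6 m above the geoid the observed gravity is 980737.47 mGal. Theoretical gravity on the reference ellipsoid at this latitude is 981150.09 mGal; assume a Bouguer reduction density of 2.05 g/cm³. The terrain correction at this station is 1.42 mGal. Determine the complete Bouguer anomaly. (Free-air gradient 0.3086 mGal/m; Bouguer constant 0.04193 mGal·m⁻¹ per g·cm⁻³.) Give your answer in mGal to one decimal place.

Free-air correction = 0.3086 × 1010.6 = 311.87 mGal
Free-air anomaly = 980737.47 − 981150.09 + (311.87) = -100.75 mGal
Bouguer slab correction = 0.04193 × 2.05 × 1010.6 = 86.87 mGal
Simple Bouguer anomaly = -100.75 − (86.87) = -187.62 mGal
Complete Bouguer anomaly = -187.62 + 1.42 = -186.20 mGal

-186.2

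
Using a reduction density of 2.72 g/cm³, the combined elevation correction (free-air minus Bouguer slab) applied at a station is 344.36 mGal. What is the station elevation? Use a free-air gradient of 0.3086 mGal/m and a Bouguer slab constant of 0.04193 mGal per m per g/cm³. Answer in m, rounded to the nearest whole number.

Combined gradient = 0.3086 − 0.04193 × 2.72 = 0.1945504 mGal/m
h = 344.36 / 0.1945504 = 1770.03 m

1770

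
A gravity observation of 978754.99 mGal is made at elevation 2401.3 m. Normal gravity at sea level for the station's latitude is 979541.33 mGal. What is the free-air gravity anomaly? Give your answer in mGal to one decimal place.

Free-air correction = 0.3086 × 2401.3 = 741.04 mGal
Free-air anomaly = 978754.99 − 979541.33 + (741.04) = -45.30 mGal

-45.3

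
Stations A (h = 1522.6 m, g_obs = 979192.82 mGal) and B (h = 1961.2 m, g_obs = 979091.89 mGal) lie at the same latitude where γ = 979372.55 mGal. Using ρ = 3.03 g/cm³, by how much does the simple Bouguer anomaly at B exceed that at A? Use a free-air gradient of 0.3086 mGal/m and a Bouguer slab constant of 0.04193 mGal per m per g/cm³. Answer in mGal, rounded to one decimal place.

-21.3

Δg_SB(A) = 979192.82 − 979372.55 + 0.3086×1522.6 − 0.04193×3.03×1522.6 = 96.70 mGal
Δg_SB(B) = 979091.89 − 979372.55 + 0.3086×1961.2 − 0.04193×3.03×1961.2 = 75.40 mGal
Difference = 75.40 − (96.70) = -21.30 mGal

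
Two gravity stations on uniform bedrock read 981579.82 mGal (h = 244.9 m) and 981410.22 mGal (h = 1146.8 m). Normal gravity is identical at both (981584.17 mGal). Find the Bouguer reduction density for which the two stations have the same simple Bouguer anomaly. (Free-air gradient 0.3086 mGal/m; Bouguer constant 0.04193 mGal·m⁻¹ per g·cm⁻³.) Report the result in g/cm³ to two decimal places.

Δg_obs = 981410.22 − 981579.82 = -169.60 mGal over Δh = 1146.8 − 244.9 = 901.9 m
Equal Bouguer anomalies ⇒ Δg_obs + (0.3086 − 0.04193ρ)·Δh = 0
0.3086 − 0.04193ρ = −Δg_obs/Δh = 0.18805
ρ = (0.3086 − 0.18805) / 0.04193 = 2.88 g/cm³

2.88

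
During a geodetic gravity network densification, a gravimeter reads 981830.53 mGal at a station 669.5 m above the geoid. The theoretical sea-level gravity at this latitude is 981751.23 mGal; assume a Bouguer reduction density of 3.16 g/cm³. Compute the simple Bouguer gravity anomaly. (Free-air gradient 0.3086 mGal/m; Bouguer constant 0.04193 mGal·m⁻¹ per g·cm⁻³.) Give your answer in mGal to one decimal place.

Free-air correction = 0.3086 × 669.5 = 206.61 mGal
Free-air anomaly = 981830.53 − 981751.23 + (206.61) = 285.91 mGal
Bouguer slab correction = 0.04193 × 3.16 × 669.5 = 88.71 mGal
Simple Bouguer anomaly = 285.91 − (88.71) = 197.20 mGal

197.2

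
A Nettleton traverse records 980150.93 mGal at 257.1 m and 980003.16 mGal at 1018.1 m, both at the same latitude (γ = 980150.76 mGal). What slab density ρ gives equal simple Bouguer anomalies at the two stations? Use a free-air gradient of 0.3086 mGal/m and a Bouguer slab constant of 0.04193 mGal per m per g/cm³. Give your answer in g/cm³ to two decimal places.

2.73

Δg_obs = 980003.16 − 980150.93 = -147.77 mGal over Δh = 1018.1 − 257.1 = 761.0 m
Equal Bouguer anomalies ⇒ Δg_obs + (0.3086 − 0.04193ρ)·Δh = 0
0.3086 − 0.04193ρ = −Δg_obs/Δh = 0.19418
ρ = (0.3086 − 0.19418) / 0.04193 = 2.73 g/cm³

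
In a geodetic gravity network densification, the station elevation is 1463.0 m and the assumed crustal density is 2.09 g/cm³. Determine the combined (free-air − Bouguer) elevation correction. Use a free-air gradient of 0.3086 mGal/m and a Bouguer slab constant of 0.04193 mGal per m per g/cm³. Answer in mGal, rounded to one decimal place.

323.3

Combined gradient = 0.3086 − 0.04193 × 2.09 = 0.2209663 mGal/m
Combined elevation correction = 0.2209663 × 1463.0 = 323.3 mGal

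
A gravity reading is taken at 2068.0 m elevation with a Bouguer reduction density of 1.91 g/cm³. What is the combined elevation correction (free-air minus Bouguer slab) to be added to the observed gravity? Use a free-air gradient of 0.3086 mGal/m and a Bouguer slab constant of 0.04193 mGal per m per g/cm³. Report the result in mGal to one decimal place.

472.6

Combined gradient = 0.3086 − 0.04193 × 1.91 = 0.2285137 mGal/m
Combined elevation correction = 0.2285137 × 2068.0 = 472.6 mGal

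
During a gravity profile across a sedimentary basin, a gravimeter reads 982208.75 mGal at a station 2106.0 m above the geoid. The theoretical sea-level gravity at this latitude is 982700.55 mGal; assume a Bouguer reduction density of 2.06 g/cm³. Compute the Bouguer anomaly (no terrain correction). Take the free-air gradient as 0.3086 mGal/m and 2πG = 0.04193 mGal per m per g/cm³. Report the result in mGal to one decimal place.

Free-air correction = 0.3086 × 2106.0 = 649.91 mGal
Free-air anomaly = 982208.75 − 982700.55 + (649.91) = 158.11 mGal
Bouguer slab correction = 0.04193 × 2.06 × 2106.0 = 181.91 mGal
Simple Bouguer anomaly = 158.11 − (181.91) = -23.80 mGal

-23.8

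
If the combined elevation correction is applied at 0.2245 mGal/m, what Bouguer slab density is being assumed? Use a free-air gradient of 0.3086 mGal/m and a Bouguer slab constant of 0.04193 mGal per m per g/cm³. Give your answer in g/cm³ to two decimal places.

2.01

0.2245 = 0.3086 − 0.04193 × ρ
ρ = (0.3086 − 0.2245) / 0.04193 = 2.01 g/cm³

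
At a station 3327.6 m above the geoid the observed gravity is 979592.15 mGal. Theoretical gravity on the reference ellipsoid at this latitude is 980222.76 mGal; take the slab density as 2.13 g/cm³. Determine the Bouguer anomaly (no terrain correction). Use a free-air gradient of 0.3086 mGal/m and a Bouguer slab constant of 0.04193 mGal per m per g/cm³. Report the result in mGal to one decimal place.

99.1

Free-air correction = 0.3086 × 3327.6 = 1026.90 mGal
Free-air anomaly = 979592.15 − 980222.76 + (1026.90) = 396.29 mGal
Bouguer slab correction = 0.04193 × 2.13 × 3327.6 = 297.19 mGal
Simple Bouguer anomaly = 396.29 − (297.19) = 99.10 mGal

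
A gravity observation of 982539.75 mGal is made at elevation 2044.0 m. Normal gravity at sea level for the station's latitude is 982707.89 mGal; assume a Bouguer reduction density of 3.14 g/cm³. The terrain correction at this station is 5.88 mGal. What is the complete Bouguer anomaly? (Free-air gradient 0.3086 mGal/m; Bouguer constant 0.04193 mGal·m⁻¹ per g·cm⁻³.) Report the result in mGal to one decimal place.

Free-air correction = 0.3086 × 2044.0 = 630.78 mGal
Free-air anomaly = 982539.75 − 982707.89 + (630.78) = 462.64 mGal
Bouguer slab correction = 0.04193 × 3.14 × 2044.0 = 269.11 mGal
Simple Bouguer anomaly = 462.64 − (269.11) = 193.53 mGal
Complete Bouguer anomaly = 193.53 + 5.88 = 199.41 mGal

199.4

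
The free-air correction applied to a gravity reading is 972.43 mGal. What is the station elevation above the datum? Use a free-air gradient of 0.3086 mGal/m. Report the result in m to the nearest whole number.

h = 972.43 / 0.3086 = 3151.10 m

3151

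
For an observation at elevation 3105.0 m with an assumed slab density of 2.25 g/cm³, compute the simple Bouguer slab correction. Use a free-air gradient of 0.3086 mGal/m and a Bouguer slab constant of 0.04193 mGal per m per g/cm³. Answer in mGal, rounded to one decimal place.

292.9

Bouguer slab correction = 0.04193 × 2.25 × 3105.0 = 292.9 mGal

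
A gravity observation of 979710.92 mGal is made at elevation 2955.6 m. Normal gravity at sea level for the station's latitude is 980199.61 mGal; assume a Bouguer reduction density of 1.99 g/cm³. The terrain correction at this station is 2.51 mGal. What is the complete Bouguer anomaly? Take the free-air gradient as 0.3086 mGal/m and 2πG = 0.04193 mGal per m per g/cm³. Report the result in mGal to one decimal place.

Free-air correction = 0.3086 × 2955.6 = 912.10 mGal
Free-air anomaly = 979710.92 − 980199.61 + (912.10) = 423.41 mGal
Bouguer slab correction = 0.04193 × 1.99 × 2955.6 = 246.62 mGal
Simple Bouguer anomaly = 423.41 − (246.62) = 176.79 mGal
Complete Bouguer anomaly = 176.79 + 2.51 = 179.30 mGal

179.3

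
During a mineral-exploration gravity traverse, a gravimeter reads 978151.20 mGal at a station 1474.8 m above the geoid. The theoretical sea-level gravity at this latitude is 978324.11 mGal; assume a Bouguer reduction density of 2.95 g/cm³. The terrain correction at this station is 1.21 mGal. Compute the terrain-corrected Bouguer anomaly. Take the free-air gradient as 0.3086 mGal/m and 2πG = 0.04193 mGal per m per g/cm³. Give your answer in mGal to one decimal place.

Free-air correction = 0.3086 × 1474.8 = 455.12 mGal
Free-air anomaly = 978151.20 − 978324.11 + (455.12) = 282.21 mGal
Bouguer slab correction = 0.04193 × 2.95 × 1474.8 = 182.42 mGal
Simple Bouguer anomaly = 282.21 − (182.42) = 99.79 mGal
Complete Bouguer anomaly = 99.79 + 1.21 = 101.00 mGal

101.0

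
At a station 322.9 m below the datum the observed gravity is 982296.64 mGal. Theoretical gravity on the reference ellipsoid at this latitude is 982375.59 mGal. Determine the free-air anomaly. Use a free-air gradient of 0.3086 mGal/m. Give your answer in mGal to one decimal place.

Free-air correction = 0.3086 × -322.9 = -99.65 mGal
Free-air anomaly = 982296.64 − 982375.59 + (-99.65) = -178.60 mGal

-178.6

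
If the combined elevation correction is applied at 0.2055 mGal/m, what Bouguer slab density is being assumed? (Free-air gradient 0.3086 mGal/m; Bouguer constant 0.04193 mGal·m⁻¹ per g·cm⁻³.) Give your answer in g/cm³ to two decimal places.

0.2055 = 0.3086 − 0.04193 × ρ
ρ = (0.3086 − 0.2055) / 0.04193 = 2.46 g/cm³

2.46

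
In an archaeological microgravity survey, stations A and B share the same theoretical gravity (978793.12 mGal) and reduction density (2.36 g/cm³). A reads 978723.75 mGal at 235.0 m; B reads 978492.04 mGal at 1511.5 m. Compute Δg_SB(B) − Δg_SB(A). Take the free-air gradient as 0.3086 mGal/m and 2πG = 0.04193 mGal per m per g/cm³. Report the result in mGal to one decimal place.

35.9

Δg_SB(A) = 978723.75 − 978793.12 + 0.3086×235.0 − 0.04193×2.36×235.0 = -20.10 mGal
Δg_SB(B) = 978492.04 − 978793.12 + 0.3086×1511.5 − 0.04193×2.36×1511.5 = 15.80 mGal
Difference = 15.80 − (-20.10) = 35.90 mGal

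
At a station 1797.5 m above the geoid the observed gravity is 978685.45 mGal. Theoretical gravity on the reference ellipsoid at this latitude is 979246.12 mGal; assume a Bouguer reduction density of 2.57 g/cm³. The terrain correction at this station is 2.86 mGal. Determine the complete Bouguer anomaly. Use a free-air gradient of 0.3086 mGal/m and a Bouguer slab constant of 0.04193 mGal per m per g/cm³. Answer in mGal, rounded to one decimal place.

Free-air correction = 0.3086 × 1797.5 = 554.71 mGal
Free-air anomaly = 978685.45 − 979246.12 + (554.71) = -5.96 mGal
Bouguer slab correction = 0.04193 × 2.57 × 1797.5 = 193.70 mGal
Simple Bouguer anomaly = -5.96 − (193.70) = -199.66 mGal
Complete Bouguer anomaly = -199.66 + 2.86 = -196.80 mGal

-196.8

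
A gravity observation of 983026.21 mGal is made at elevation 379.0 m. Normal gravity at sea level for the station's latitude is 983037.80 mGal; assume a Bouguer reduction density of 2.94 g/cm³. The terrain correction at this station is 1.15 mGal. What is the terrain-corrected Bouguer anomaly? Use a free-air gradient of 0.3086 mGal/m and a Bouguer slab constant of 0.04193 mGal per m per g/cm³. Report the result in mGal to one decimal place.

59.8

Free-air correction = 0.3086 × 379.0 = 116.96 mGal
Free-air anomaly = 983026.21 − 983037.80 + (116.96) = 105.37 mGal
Bouguer slab correction = 0.04193 × 2.94 × 379.0 = 46.72 mGal
Simple Bouguer anomaly = 105.37 − (46.72) = 58.65 mGal
Complete Bouguer anomaly = 58.65 + 1.15 = 59.80 mGal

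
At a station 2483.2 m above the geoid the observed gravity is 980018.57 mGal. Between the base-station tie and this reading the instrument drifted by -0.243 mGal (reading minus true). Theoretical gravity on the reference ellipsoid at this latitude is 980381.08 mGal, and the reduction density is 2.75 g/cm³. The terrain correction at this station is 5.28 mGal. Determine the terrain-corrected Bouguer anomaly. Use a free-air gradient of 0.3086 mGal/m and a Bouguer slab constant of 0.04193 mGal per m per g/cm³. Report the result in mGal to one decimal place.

123.0

Drift-corrected reading = 980018.57 − (-0.243) = 980018.813 mGal
Free-air correction = 0.3086 × 2483.2 = 766.32 mGal
Free-air anomaly = 980018.813 − 980381.08 + (766.32) = 404.053 mGal
Bouguer slab correction = 0.04193 × 2.75 × 2483.2 = 286.33 mGal
Simple Bouguer anomaly = 404.053 − (286.33) = 117.723 mGal
Complete Bouguer anomaly = 117.723 + 5.28 = 123.003 mGal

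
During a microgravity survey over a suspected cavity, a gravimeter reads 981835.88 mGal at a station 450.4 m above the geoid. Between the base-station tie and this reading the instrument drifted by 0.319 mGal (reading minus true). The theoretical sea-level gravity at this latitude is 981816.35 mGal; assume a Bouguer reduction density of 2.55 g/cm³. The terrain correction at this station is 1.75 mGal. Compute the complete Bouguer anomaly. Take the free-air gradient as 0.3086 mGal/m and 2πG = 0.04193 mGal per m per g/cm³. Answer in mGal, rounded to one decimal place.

Drift-corrected reading = 981835.88 − (0.319) = 981835.561 mGal
Free-air correction = 0.3086 × 450.4 = 138.99 mGal
Free-air anomaly = 981835.561 − 981816.35 + (138.99) = 158.201 mGal
Bouguer slab correction = 0.04193 × 2.55 × 450.4 = 48.16 mGal
Simple Bouguer anomaly = 158.201 − (48.16) = 110.041 mGal
Complete Bouguer anomaly = 110.041 + 1.75 = 111.791 mGal

111.8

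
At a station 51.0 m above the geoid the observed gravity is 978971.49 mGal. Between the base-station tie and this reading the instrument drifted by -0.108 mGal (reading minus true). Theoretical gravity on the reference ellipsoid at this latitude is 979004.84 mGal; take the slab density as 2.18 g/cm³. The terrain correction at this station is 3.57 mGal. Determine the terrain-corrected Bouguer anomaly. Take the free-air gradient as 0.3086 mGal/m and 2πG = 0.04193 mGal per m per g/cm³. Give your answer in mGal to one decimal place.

Drift-corrected reading = 978971.49 − (-0.108) = 978971.598 mGal
Free-air correction = 0.3086 × 51.0 = 15.74 mGal
Free-air anomaly = 978971.598 − 979004.84 + (15.74) = -17.502 mGal
Bouguer slab correction = 0.04193 × 2.18 × 51.0 = 4.66 mGal
Simple Bouguer anomaly = -17.502 − (4.66) = -22.162 mGal
Complete Bouguer anomaly = -22.162 + 3.57 = -18.592 mGal

-18.6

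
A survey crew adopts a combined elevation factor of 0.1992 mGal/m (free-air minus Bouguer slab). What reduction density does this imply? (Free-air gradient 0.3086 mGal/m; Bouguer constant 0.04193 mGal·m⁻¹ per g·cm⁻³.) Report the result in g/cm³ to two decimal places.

2.61

0.1992 = 0.3086 − 0.04193 × ρ
ρ = (0.3086 − 0.1992) / 0.04193 = 2.61 g/cm³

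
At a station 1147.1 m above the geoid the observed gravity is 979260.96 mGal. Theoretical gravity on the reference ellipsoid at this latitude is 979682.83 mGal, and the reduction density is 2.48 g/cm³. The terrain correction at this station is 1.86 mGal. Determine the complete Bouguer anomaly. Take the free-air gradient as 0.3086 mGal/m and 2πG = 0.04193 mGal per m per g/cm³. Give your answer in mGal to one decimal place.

Free-air correction = 0.3086 × 1147.1 = 354.00 mGal
Free-air anomaly = 979260.96 − 979682.83 + (354.00) = -67.87 mGal
Bouguer slab correction = 0.04193 × 2.48 × 1147.1 = 119.28 mGal
Simple Bouguer anomaly = -67.87 − (119.28) = -187.15 mGal
Complete Bouguer anomaly = -187.15 + 1.86 = -185.29 mGal

-185.3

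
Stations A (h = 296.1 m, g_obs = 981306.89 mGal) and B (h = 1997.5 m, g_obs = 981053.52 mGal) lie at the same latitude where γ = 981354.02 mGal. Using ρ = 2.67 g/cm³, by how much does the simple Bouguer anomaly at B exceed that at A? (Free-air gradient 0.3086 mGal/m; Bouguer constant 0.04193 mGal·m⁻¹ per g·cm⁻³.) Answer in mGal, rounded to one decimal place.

Δg_SB(A) = 981306.89 − 981354.02 + 0.3086×296.1 − 0.04193×2.67×296.1 = 11.10 mGal
Δg_SB(B) = 981053.52 − 981354.02 + 0.3086×1997.5 − 0.04193×2.67×1997.5 = 92.30 mGal
Difference = 92.30 − (11.10) = 81.20 mGal

81.2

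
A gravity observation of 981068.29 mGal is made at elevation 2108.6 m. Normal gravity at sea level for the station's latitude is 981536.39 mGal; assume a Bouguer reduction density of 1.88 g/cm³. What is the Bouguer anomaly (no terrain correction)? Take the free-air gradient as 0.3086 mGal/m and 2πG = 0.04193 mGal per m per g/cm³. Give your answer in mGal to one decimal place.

Free-air correction = 0.3086 × 2108.6 = 650.71 mGal
Free-air anomaly = 981068.29 − 981536.39 + (650.71) = 182.61 mGal
Bouguer slab correction = 0.04193 × 1.88 × 2108.6 = 166.22 mGal
Simple Bouguer anomaly = 182.61 − (166.22) = 16.39 mGal

16.4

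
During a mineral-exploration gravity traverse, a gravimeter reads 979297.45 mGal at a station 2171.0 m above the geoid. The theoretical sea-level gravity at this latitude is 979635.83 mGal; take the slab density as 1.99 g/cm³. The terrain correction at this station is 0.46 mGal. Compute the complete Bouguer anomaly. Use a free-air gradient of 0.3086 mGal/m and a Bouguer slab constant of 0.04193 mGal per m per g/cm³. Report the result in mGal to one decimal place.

Free-air correction = 0.3086 × 2171.0 = 669.97 mGal
Free-air anomaly = 979297.45 − 979635.83 + (669.97) = 331.59 mGal
Bouguer slab correction = 0.04193 × 1.99 × 2171.0 = 181.15 mGal
Simple Bouguer anomaly = 331.59 − (181.15) = 150.44 mGal
Complete Bouguer anomaly = 150.44 + 0.46 = 150.90 mGal

150.9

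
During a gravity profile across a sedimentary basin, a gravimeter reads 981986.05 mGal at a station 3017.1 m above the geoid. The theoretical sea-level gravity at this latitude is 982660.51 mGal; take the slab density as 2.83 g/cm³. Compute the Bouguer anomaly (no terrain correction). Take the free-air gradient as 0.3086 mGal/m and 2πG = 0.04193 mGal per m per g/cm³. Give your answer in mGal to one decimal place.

Free-air correction = 0.3086 × 3017.1 = 931.08 mGal
Free-air anomaly = 981986.05 − 982660.51 + (931.08) = 256.62 mGal
Bouguer slab correction = 0.04193 × 2.83 × 3017.1 = 358.01 mGal
Simple Bouguer anomaly = 256.62 − (358.01) = -101.39 mGal

-101.4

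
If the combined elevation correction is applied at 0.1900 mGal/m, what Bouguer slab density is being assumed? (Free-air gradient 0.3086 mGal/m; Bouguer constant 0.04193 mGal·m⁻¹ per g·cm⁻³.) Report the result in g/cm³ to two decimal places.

2.83

0.1900 = 0.3086 − 0.04193 × ρ
ρ = (0.3086 − 0.1900) / 0.04193 = 2.83 g/cm³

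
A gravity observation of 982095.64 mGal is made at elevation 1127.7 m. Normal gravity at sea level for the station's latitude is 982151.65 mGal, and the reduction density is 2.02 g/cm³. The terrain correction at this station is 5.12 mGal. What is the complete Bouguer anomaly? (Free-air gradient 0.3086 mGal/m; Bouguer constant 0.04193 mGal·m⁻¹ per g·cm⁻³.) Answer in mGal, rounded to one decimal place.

Free-air correction = 0.3086 × 1127.7 = 348.01 mGal
Free-air anomaly = 982095.64 − 982151.65 + (348.01) = 292.00 mGal
Bouguer slab correction = 0.04193 × 2.02 × 1127.7 = 95.51 mGal
Simple Bouguer anomaly = 292.00 − (95.51) = 196.49 mGal
Complete Bouguer anomaly = 196.49 + 5.12 = 201.61 mGal

201.6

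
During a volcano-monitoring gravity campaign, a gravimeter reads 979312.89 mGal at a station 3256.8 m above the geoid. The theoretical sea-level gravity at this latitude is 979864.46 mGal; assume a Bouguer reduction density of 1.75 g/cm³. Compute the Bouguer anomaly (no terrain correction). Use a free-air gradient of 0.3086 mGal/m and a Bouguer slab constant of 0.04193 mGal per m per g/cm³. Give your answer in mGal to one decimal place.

Free-air correction = 0.3086 × 3256.8 = 1005.05 mGal
Free-air anomaly = 979312.89 − 979864.46 + (1005.05) = 453.48 mGal
Bouguer slab correction = 0.04193 × 1.75 × 3256.8 = 238.98 mGal
Simple Bouguer anomaly = 453.48 − (238.98) = 214.50 mGal

214.5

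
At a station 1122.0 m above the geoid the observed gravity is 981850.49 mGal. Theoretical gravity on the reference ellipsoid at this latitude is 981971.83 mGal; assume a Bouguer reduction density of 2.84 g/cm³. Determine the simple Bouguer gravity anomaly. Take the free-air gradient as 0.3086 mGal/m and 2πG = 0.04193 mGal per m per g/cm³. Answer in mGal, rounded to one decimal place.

Free-air correction = 0.3086 × 1122.0 = 346.25 mGal
Free-air anomaly = 981850.49 − 981971.83 + (346.25) = 224.91 mGal
Bouguer slab correction = 0.04193 × 2.84 × 1122.0 = 133.61 mGal
Simple Bouguer anomaly = 224.91 − (133.61) = 91.30 mGal

91.3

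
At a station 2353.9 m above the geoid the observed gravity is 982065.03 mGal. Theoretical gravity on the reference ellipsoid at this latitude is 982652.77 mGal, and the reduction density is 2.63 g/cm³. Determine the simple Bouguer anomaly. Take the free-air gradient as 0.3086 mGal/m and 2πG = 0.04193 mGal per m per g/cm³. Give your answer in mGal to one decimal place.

-120.9

Free-air correction = 0.3086 × 2353.9 = 726.41 mGal
Free-air anomaly = 982065.03 − 982652.77 + (726.41) = 138.67 mGal
Bouguer slab correction = 0.04193 × 2.63 × 2353.9 = 259.58 mGal
Simple Bouguer anomaly = 138.67 − (259.58) = -120.91 mGal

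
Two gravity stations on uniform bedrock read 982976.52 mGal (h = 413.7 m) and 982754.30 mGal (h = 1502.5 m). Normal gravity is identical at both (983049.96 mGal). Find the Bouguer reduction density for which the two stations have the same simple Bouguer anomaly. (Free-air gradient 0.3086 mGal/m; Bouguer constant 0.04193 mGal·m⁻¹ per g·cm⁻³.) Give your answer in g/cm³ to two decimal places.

Δg_obs = 982754.30 − 982976.52 = -222.22 mGal over Δh = 1502.5 − 413.7 = 1088.8 m
Equal Bouguer anomalies ⇒ Δg_obs + (0.3086 − 0.04193ρ)·Δh = 0
0.3086 − 0.04193ρ = −Δg_obs/Δh = 0.20410
ρ = (0.3086 − 0.20410) / 0.04193 = 2.49 g/cm³

2.49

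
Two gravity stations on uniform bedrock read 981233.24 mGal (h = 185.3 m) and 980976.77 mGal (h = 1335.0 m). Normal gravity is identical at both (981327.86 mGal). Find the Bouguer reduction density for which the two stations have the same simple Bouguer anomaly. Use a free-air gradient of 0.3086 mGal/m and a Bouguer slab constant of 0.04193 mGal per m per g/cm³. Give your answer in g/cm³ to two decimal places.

2.04

Δg_obs = 980976.77 − 981233.24 = -256.47 mGal over Δh = 1335.0 − 185.3 = 1149.7 m
Equal Bouguer anomalies ⇒ Δg_obs + (0.3086 − 0.04193ρ)·Δh = 0
0.3086 − 0.04193ρ = −Δg_obs/Δh = 0.22308
ρ = (0.3086 − 0.22308) / 0.04193 = 2.04 g/cm³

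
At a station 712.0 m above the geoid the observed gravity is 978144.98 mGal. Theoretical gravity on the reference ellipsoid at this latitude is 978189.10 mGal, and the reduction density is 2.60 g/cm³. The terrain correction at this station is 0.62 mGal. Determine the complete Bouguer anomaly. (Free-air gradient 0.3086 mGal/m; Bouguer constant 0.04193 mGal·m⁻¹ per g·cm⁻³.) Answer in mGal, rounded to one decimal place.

Free-air correction = 0.3086 × 712.0 = 219.72 mGal
Free-air anomaly = 978144.98 − 978189.10 + (219.72) = 175.60 mGal
Bouguer slab correction = 0.04193 × 2.60 × 712.0 = 77.62 mGal
Simple Bouguer anomaly = 175.60 − (77.62) = 97.98 mGal
Complete Bouguer anomaly = 97.98 + 0.62 = 98.60 mGal

98.6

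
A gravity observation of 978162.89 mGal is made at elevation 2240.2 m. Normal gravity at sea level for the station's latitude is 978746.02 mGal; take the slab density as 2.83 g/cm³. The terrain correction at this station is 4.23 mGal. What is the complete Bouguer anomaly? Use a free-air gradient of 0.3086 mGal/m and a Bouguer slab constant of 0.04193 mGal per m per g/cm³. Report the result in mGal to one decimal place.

-153.4

Free-air correction = 0.3086 × 2240.2 = 691.33 mGal
Free-air anomaly = 978162.89 − 978746.02 + (691.33) = 108.20 mGal
Bouguer slab correction = 0.04193 × 2.83 × 2240.2 = 265.83 mGal
Simple Bouguer anomaly = 108.20 − (265.83) = -157.63 mGal
Complete Bouguer anomaly = -157.63 + 4.23 = -153.40 mGal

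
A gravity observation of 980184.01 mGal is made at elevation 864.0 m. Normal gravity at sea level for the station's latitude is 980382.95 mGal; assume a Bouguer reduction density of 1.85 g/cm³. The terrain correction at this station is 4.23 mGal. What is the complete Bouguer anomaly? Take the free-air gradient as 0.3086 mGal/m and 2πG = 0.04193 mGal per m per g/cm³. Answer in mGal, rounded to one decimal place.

4.9

Free-air correction = 0.3086 × 864.0 = 266.63 mGal
Free-air anomaly = 980184.01 − 980382.95 + (266.63) = 67.69 mGal
Bouguer slab correction = 0.04193 × 1.85 × 864.0 = 67.02 mGal
Simple Bouguer anomaly = 67.69 − (67.02) = 0.67 mGal
Complete Bouguer anomaly = 0.67 + 4.23 = 4.90 mGal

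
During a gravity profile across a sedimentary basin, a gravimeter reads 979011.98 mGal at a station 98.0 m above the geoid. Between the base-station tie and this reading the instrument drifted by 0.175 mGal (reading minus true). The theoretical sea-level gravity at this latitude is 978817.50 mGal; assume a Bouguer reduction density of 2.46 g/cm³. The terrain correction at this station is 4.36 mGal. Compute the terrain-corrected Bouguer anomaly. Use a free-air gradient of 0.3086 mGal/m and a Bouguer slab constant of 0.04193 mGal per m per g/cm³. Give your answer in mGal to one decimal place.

Drift-corrected reading = 979011.98 − (0.175) = 979011.805 mGal
Free-air correction = 0.3086 × 98.0 = 30.24 mGal
Free-air anomaly = 979011.805 − 978817.50 + (30.24) = 224.545 mGal
Bouguer slab correction = 0.04193 × 2.46 × 98.0 = 10.11 mGal
Simple Bouguer anomaly = 224.545 − (10.11) = 214.435 mGal
Complete Bouguer anomaly = 214.435 + 4.36 = 218.795 mGal

218.8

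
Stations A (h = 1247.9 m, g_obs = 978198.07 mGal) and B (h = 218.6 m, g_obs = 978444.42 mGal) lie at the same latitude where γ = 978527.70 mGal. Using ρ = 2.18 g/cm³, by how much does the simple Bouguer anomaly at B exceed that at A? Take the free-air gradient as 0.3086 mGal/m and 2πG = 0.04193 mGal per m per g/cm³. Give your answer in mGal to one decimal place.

22.8

Δg_SB(A) = 978198.07 − 978527.70 + 0.3086×1247.9 − 0.04193×2.18×1247.9 = -58.60 mGal
Δg_SB(B) = 978444.42 − 978527.70 + 0.3086×218.6 − 0.04193×2.18×218.6 = -35.80 mGal
Difference = -35.80 − (-58.60) = 22.80 mGal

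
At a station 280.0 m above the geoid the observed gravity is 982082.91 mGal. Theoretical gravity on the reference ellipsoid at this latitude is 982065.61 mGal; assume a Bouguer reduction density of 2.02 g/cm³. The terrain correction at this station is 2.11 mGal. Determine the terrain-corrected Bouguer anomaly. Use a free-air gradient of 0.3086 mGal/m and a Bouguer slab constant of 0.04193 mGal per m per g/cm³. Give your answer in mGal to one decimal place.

Free-air correction = 0.3086 × 280.0 = 86.41 mGal
Free-air anomaly = 982082.91 − 982065.61 + (86.41) = 103.71 mGal
Bouguer slab correction = 0.04193 × 2.02 × 280.0 = 23.72 mGal
Simple Bouguer anomaly = 103.71 − (23.72) = 79.99 mGal
Complete Bouguer anomaly = 79.99 + 2.11 = 82.10 mGal

82.1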